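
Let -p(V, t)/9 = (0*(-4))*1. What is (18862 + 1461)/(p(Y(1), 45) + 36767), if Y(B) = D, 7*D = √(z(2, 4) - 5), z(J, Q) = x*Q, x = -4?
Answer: 20323/36767 ≈ 0.55275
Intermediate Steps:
z(J, Q) = -4*Q
D = I*√21/7 (D = √(-4*4 - 5)/7 = √(-16 - 5)/7 = √(-21)/7 = (I*√21)/7 = I*√21/7 ≈ 0.65465*I)
Y(B) = I*√21/7
p(V, t) = 0 (p(V, t) = -9*0*(-4) = -0 = -9*0 = 0)
(18862 + 1461)/(p(Y(1), 45) + 36767) = (18862 + 1461)/(0 + 36767) = 20323/36767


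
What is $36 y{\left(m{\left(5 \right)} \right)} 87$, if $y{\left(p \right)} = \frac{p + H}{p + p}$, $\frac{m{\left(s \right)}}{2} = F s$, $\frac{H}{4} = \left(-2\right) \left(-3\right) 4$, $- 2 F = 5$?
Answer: $- \frac{111186}{25} \approx -4447.4$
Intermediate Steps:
$F = - \frac{5}{2}$ ($F = \left(- \frac{1}{2}\right) 5 = - \frac{5}{2} \approx -2.5$)
$H = 96$ ($H = 4 \left(-2\right) \left(-3\right) 4 = 4 \cdot 6 \cdot 4 = 4 \cdot 24 = 96$)
$m{\left(s \right)} = - 5 s$ ($m{\left(s \right)} = 2 \left(- \frac{5 s}{2}\right) = - 5 s$)
$y{\left(p \right)} = \frac{96 + p}{2 p}$ ($y{\left(p \right)} = \frac{p + 96}{p + p} = \frac{96 + p}{2 p}$)
$36 y{\left(m{\left(5 \right)} \right)} 87 = 36 \frac{96 - 25}{2 \left(\left(-5\right) 5\right)} 87 = 36 \frac{96 - 25}{2 \left(-25\right)} 87 = 36 \cdot \frac{1}{2} \left(- \frac{1}{25}\right) 71 \cdot 87 = 36 \left(- \frac{71}{50}\right) 87 = \left(- \frac{1278}{25}\right) 87 = - \frac{111186}{25}$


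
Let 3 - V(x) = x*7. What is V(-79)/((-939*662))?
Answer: -278/310809 ≈ -0.00089444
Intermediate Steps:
V(x) = 3 - 7*x (V(x) = 3 - x*7 = 3 - 7*x)
V(-79)/((-939*662)) = (3 - 7*(-79))/((-939*662)) = (3 + 553)/(-621618) = 556*(-1/621618) = -278/310809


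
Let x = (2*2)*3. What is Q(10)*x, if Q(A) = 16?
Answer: 192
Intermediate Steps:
x = 12 (x = 4*3 = 12)
Q(10)*x = 16*12 = 192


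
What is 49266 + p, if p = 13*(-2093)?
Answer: 22057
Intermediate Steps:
p = -27209
49266 + p = 49266 - 27209 = 22057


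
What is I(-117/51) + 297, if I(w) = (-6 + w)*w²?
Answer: 1244700/4913 ≈ 253.35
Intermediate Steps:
I(w) = w²*(-6 + w)
I(-117/51) + 297 = (-117/51)²*(-6 - 117/51) + 297 = (-117*1/51)²*(-6 - 117*1/51) + 297 = (-39/17)²*(-6 - 39/17) + 297 = (1521/289)*(-141/17) + 297 = -214461/4913 + 297 = 1244700/4913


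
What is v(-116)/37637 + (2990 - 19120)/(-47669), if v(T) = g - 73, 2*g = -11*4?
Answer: 602556255/1794118153 ≈ 0.33585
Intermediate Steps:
g = -22 (g = (-11*4)/2 = (1/2)*(-44) = -22)
v(T) = -95 (v(T) = -22 - 73 = -95)
v(-116)/37637 + (2990 - 19120)/(-47669) = -95/37637 + (2990 - 19120)/(-47669) = -95*1/37637 - 16130*(-1/47669) = -95/37637 + 16130/47669 = 602556255/1794118153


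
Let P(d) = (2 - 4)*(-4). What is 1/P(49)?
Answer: 1/8 ≈ 0.12500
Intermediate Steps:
P(d) = 8 (P(d) = -2*(-4) = 8)
1/P(49) = 1/8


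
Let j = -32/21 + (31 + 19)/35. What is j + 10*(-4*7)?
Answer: -5882/21 ≈ -280.10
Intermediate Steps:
j = -2/21 (j = -32*1/21 + 50*(1/35) = -32/21 + 10/7 = -2/21 ≈ -0.095238)
j + 10*(-4*7) = -2/21 + 10*(-4*7) = -2/21 + 10*(-28) = -2/21 - 280 = -5882/21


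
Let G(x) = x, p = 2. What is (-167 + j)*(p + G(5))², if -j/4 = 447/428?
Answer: -897484/107 ≈ -8387.7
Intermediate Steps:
j = -447/107 (j = -1788/428 = -4*447/428 = -447/107 ≈ -4.1776)
(-167 + j)*(p + G(5))² = (-167 - 447/107)*(2 + 5)² = -18316/107*7² = -18316/107*49 = -897484/107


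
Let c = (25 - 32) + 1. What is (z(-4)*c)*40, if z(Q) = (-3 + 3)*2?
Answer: 0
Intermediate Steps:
z(Q) = 0 (z(Q) = 0*2 = 0)
c = -6 (c = -7 + 1 = -6)
(z(-4)*c)*40 = (0*(-6))*40 = 0*40 = 0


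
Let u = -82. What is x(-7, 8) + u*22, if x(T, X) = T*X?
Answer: -1860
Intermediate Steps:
x(-7, 8) + u*22 = -7*8 - 82*22 = -56 - 1804 = -1860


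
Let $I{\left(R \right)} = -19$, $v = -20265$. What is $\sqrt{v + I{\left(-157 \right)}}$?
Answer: $2 i \sqrt{5071} \approx 142.42 i$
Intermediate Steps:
$\sqrt{v + I{\left(-157 \right)}} = \sqrt{-20265 - 19} = \sqrt{-20284} = 2 i \sqrt{5071}$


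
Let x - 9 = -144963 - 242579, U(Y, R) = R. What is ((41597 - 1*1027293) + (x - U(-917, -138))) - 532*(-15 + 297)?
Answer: -1523115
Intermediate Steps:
x = -387533 (x = 9 + (-144963 - 242579) = 9 - 387542 = -387533)
((41597 - 1*1027293) + (x - U(-917, -138))) - 532*(-15 + 297) = ((41597 - 1*1027293) + (-387533 - 1*(-138))) - 532*(-15 + 297) = ((41597 - 1027293) + (-387533 + 138)) - 532*282 = (-985696 - 387395) - 150024 = -1373091 - 150024 = -1523115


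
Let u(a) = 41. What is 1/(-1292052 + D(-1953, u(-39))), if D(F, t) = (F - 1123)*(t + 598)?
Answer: -1/3257616 ≈ -3.0697e-7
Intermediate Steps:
D(F, t) = (-1123 + F)*(598 + t)
1/(-1292052 + D(-1953, u(-39))) = 1/(-1292052 + (-671554 - 1123*41 + 598*(-1953) - 1953*41)) = 1/(-1292052 + (-671554 - 46043 - 1167894 - 80073)) = 1/(-1292052 - 1965564) = 1/(-3257616) = -1/3257616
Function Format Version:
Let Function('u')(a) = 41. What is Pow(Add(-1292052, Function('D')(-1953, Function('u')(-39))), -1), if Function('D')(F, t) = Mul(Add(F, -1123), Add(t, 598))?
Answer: Rational(-1, 3257616) ≈ -3.0697e-7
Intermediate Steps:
Function('D')(F, t) = Mul(Add(-1123, F), Add(598, t))
Pow(Add(-1292052, Function('D')(-1953, Function('u')(-39))), -1) = Pow(Add(-1292052, Add(-671554, Mul(-1123, 41), Mul(598, -1953), Mul(-1953, 41))), -1) = Pow(Add(-1292052, Add(-671554, -46043, -1167894, -80073)), -1) = Pow(Add(-1292052, -1965564), -1) = Pow(-3257616, -1) = Rational(-1, 3257616)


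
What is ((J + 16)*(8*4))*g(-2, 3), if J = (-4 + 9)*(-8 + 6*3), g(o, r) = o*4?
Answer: -16896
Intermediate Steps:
g(o, r) = 4*o
J = 50 (J = 5*(-8 + 18) = 5*10 = 50)
((J + 16)*(8*4))*g(-2, 3) = ((50 + 16)*(8*4))*(4*(-2)) = (66*32)*(-8) = 2112*(-8) = -16896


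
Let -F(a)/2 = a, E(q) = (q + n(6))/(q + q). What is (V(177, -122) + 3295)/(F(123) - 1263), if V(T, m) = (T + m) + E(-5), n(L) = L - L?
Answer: -6701/3018 ≈ -2.2203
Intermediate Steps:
n(L) = 0
E(q) = ½ (E(q) = (q + 0)/(q + q) = q/((2*q)) = q*(1/(2*q)) = ½)
F(a) = -2*a
V(T, m) = ½ + T + m (V(T, m) = (T + m) + ½ = ½ + T + m)
(V(177, -122) + 3295)/(F(123) - 1263) = ((½ + 177 - 122) + 3295)/(-2*123 - 1263) = (111/2 + 3295)/(-246 - 1263) = (6701/2)/(-1509) = (6701/2)*(-1/1509) = -6701/3018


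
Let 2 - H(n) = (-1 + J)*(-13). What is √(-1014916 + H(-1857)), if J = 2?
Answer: I*√1014901 ≈ 1007.4*I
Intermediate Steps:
H(n) = 15 (H(n) = 2 - (-1 + 2)*(-13) = 2 - (-13) = 2 - 1*(-13) = 2 + 13 = 15)
√(-1014916 + H(-1857)) = √(-1014916 + 15) = √(-1014901) = I*√1014901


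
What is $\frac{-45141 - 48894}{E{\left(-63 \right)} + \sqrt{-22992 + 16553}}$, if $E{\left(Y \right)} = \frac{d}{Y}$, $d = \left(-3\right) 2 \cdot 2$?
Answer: $- \frac{1579788}{567923} + \frac{8293887 i \sqrt{6439}}{567923} \approx -2.7817 + 1171.9 i$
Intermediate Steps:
$d = -12$ ($d = \left(-6\right) 2 = -12$)
$E{\left(Y \right)} = - \frac{12}{Y}$
$\frac{-45141 - 48894}{E{\left(-63 \right)} + \sqrt{-22992 + 16553}} = \frac{-45141 - 48894}{- \frac{12}{-63} + \sqrt{-22992 + 16553}} = - \frac{94035}{\left(-12\right) \left(- \frac{1}{63}\right) + \sqrt{-6439}} = - \frac{94035}{\frac{4}{21} + i \sqrt{6439}}$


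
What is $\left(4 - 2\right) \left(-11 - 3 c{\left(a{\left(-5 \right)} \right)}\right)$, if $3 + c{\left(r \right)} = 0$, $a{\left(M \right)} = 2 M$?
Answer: $-4$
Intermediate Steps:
$c{\left(r \right)} = -3$ ($c{\left(r \right)} = -3 + 0 = -3$)
$\left(4 - 2\right) \left(-11 - 3 c{\left(a{\left(-5 \right)} \right)}\right) = \left(4 - 2\right) \left(-11 - -9\right) = 2 \left(-11 + 9\right) = 2 \left(-2\right) = -4$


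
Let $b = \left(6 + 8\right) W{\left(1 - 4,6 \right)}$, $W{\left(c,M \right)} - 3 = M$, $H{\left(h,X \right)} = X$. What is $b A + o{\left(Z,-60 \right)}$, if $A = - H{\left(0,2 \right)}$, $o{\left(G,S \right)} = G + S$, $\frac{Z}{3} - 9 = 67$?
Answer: $-84$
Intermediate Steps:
$Z = 228$ ($Z = 27 + 3 \cdot 67 = 27 + 201 = 228$)
$W{\left(c,M \right)} = 3 + M$
$b = 126$ ($b = \left(6 + 8\right) \left(3 + 6\right) = 14 \cdot 9 = 126$)
$A = -2$ ($A = \left(-1\right) 2 = -2$)
$b A + o{\left(Z,-60 \right)} = 126 \left(-2\right) + \left(228 - 60\right) = -252 + 168 = -84$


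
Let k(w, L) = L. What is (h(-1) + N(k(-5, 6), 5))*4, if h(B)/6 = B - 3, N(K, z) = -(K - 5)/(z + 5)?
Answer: -482/5 ≈ -96.400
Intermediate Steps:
N(K, z) = -(-5 + K)/(5 + z)
h(B) = -18 + 6*B (h(B) = 6*(B - 3) = 6*(-3 + B) = -18 + 6*B)
(h(-1) + N(k(-5, 6), 5))*4 = ((-18 + 6*(-1)) + (5 - 1*6)/(5 + 5))*4 = ((-18 - 6) + (5 - 6)/10)*4 = (-24 + (⅒)*(-1))*4 = (-24 - ⅒)*4 = -241/10*4 = -482/5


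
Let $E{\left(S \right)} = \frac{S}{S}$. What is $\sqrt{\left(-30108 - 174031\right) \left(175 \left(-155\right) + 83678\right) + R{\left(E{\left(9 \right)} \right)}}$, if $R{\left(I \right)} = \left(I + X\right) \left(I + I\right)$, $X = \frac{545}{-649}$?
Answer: $\frac{65 i \sqrt{1150917812099}}{649} \approx 1.0745 \cdot 10^{5} i$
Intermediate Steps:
$E{\left(S \right)} = 1$
$X = - \frac{545}{649}$ ($X = 545 \left(- \frac{1}{649}\right) = - \frac{545}{649} \approx -0.83975$)
$R{\left(I \right)} = 2 I \left(- \frac{545}{649} + I\right)$ ($R{\left(I \right)} = \left(I - \frac{545}{649}\right) \left(I + I\right) = \left(- \frac{545}{649} + I\right) 2 I = 2 I \left(- \frac{545}{649} + I\right)$)
$\sqrt{\left(-30108 - 174031\right) \left(175 \left(-155\right) + 83678\right) + R{\left(E{\left(9 \right)} \right)}} = \sqrt{\left(-30108 - 174031\right) \left(175 \left(-155\right) + 83678\right) + \frac{2}{649} \cdot 1 \left(-545 + 649 \cdot 1\right)} = \sqrt{- 204139 \left(-27125 + 83678\right) + \frac{2}{649} \cdot 1 \left(-545 + 649\right)} = \sqrt{\left(-204139\right) 56553 + \frac{2}{649} \cdot 1 \cdot 104} = \sqrt{-11544672867 + \frac{208}{649}} = \sqrt{- \frac{7492492690475}{649}} = \frac{65 i \sqrt{1150917812099}}{649}$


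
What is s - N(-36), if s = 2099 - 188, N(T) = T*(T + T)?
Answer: -681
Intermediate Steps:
N(T) = 2*T² (N(T) = T*(2*T) = 2*T²)
s = 1911
s - N(-36) = 1911 - 2*(-36)² = 1911 - 2*1296 = 1911 - 1*2592 = 1911 - 2592 = -681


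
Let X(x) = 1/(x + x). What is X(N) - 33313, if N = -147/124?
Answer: -4897073/147 ≈ -33313.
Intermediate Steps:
N = -147/124 (N = -147*1/124 = -147/124 ≈ -1.1855)
X(x) = 1/(2*x)
X(N) - 33313 = 1/(2*(-147/124)) - 33313 = (½)*(-124/147) - 33313 = -62/147 - 33313 = -4897073/147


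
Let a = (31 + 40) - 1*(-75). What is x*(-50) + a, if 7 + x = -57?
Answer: 3346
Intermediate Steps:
x = -64 (x = -7 - 57 = -64)
a = 146 (a = 71 + 75 = 146)
x*(-50) + a = -64*(-50) + 146 = 3200 + 146 = 3346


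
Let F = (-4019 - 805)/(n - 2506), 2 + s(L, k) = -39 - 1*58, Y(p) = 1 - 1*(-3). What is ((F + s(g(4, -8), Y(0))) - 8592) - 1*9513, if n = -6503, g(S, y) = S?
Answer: -18221668/1001 ≈ -18203.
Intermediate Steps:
Y(p) = 4 (Y(p) = 1 + 3 = 4)
s(L, k) = -99 (s(L, k) = -2 + (-39 - 1*58) = -2 + (-39 - 58) = -2 - 97 = -99)
F = 536/1001 (F = (-4019 - 805)/(-6503 - 2506) = -4824/(-9009) = -4824*(-1/9009) = 536/1001 ≈ 0.53546)
((F + s(g(4, -8), Y(0))) - 8592) - 1*9513 = ((536/1001 - 99) - 8592) - 1*9513 = (-98563/1001 - 8592) - 9513 = -8699155/1001 - 9513 = -18221668/1001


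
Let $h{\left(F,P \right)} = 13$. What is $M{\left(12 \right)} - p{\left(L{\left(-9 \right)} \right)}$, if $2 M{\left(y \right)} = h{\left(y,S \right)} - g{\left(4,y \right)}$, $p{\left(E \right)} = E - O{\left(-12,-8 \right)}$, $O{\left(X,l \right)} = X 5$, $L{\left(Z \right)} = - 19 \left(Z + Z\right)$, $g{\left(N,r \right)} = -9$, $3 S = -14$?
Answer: $-391$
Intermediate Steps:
$S = - \frac{14}{3}$ ($S = \frac{1}{3} \left(-14\right) = - \frac{14}{3} \approx -4.6667$)
$L{\left(Z \right)} = - 38 Z$ ($L{\left(Z \right)} = - 19 \cdot 2 Z = - 38 Z$)
$O{\left(X,l \right)} = 5 X$
$p{\left(E \right)} = 60 + E$ ($p{\left(E \right)} = E - 5 \left(-12\right) = E - -60 = E + 60 = 60 + E$)
$M{\left(y \right)} = 11$ ($M{\left(y \right)} = \frac{13 - -9}{2} = \frac{13 + 9}{2} = \frac{1}{2} \cdot 22 = 11$)
$M{\left(12 \right)} - p{\left(L{\left(-9 \right)} \right)} = 11 - \left(60 - -342\right) = 11 - \left(60 + 342\right) = 11 - 402 = -391$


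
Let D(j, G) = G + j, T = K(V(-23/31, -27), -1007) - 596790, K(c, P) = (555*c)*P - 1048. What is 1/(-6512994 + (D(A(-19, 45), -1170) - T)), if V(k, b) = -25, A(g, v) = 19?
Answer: -1/19888432 ≈ -5.0281e-8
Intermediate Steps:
K(c, P) = -1048 + 555*P*c (K(c, P) = 555*P*c - 1048 = -1048 + 555*P*c)
T = 13374287 (T = (-1048 + 555*(-1007)*(-25)) - 596790 = (-1048 + 13972125) - 596790 = 13971077 - 596790 = 13374287)
1/(-6512994 + (D(A(-19, 45), -1170) - T)) = 1/(-6512994 + ((-1170 + 19) - 1*13374287)) = 1/(-6512994 + (-1151 - 13374287)) = 1/(-6512994 - 13375438) = 1/(-19888432) = -1/19888432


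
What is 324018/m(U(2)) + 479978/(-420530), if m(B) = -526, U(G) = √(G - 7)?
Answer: -34127939492/55299695 ≈ -617.15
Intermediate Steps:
U(G) = √(-7 + G)
324018/m(U(2)) + 479978/(-420530) = 324018/(-526) + 479978/(-420530) = 324018*(-1/526) + 479978*(-1/420530) = -162009/263 - 239989/210265 = -34127939492/55299695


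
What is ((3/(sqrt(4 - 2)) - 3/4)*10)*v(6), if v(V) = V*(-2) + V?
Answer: 45 - 90*sqrt(2) ≈ -82.279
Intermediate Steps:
v(V) = -V (v(V) = -2*V + V = -V)
((3/(sqrt(4 - 2)) - 3/4)*10)*v(6) = ((3/(sqrt(4 - 2)) - 3/4)*10)*(-1*6) = ((3/(sqrt(2)) - 3*1/4)*10)*(-6) = ((3*(sqrt(2)/2) - 3/4)*10)*(-6) = ((3*sqrt(2)/2 - 3/4)*10)*(-6) = ((-3/4 + 3*sqrt(2)/2)*10)*(-6) = (-15/2 + 15*sqrt(2))*(-6) = 45 - 90*sqrt(2)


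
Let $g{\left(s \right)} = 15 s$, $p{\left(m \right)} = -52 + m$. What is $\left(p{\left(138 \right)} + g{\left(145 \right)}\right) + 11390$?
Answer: $13651$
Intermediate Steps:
$\left(p{\left(138 \right)} + g{\left(145 \right)}\right) + 11390 = \left(\left(-52 + 138\right) + 15 \cdot 145\right) + 11390 = \left(86 + 2175\right) + 11390 = 2261 + 11390 = 13651$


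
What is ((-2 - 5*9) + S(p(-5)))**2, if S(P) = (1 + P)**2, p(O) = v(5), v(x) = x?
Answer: 121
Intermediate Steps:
p(O) = 5
((-2 - 5*9) + S(p(-5)))**2 = ((-2 - 5*9) + (1 + 5)**2)**2 = ((-2 - 45) + 6**2)**2 = (-47 + 36)**2 = (-11)**2 = 121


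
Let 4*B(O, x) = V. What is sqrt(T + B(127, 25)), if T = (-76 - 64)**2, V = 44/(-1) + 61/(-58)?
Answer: sqrt(263586046)/116 ≈ 139.96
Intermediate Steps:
V = -2613/58 (V = 44*(-1) + 61*(-1/58) = -44 - 61/58 = -2613/58 ≈ -45.052)
B(O, x) = -2613/232 (B(O, x) = (1/4)*(-2613/58) = -2613/232)
T = 19600 (T = (-140)**2 = 19600)
sqrt(T + B(127, 25)) = sqrt(19600 - 2613/232) = sqrt(4544587/232) = sqrt(263586046)/116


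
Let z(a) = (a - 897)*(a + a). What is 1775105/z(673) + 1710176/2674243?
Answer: -325495170447/62022689344 ≈ -5.2480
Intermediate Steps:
z(a) = 2*a*(-897 + a) (z(a) = (-897 + a)*(2*a) = 2*a*(-897 + a))
1775105/z(673) + 1710176/2674243 = 1775105/((2*673*(-897 + 673))) + 1710176/2674243 = 1775105/((2*673*(-224))) + 1710176*(1/2674243) = 1775105/(-301504) + 131552/205711 = 1775105*(-1/301504) + 131552/205711 = -1775105/301504 + 131552/205711 = -325495170447/62022689344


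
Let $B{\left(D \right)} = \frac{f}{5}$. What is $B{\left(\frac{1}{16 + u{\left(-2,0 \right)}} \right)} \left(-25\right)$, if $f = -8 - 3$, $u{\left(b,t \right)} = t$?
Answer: $55$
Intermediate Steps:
$f = -11$ ($f = -8 - 3 = -11$)
$B{\left(D \right)} = - \frac{11}{5}$
$B{\left(\frac{1}{16 + u{\left(-2,0 \right)}} \right)} \left(-25\right) = \left(- \frac{11}{5}\right) \left(-25\right) = 55$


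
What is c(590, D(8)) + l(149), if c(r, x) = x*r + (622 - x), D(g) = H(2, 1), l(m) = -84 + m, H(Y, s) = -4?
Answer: -1669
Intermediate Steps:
D(g) = -4
c(r, x) = 622 - x + r*x (c(r, x) = r*x + (622 - x) = 622 - x + r*x)
c(590, D(8)) + l(149) = (622 - 1*(-4) + 590*(-4)) + (-84 + 149) = (622 + 4 - 2360) + 65 = -1734 + 65 = -1669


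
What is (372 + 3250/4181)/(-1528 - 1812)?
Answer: -779291/6982270 ≈ -0.11161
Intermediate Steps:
(372 + 3250/4181)/(-1528 - 1812) = (372 + 3250*(1/4181))/(-3340) = (372 + 3250/4181)*(-1/3340) = (1558582/4181)*(-1/3340) = -779291/6982270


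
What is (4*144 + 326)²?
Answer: 813604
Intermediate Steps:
(4*144 + 326)² = (576 + 326)² = 902² = 813604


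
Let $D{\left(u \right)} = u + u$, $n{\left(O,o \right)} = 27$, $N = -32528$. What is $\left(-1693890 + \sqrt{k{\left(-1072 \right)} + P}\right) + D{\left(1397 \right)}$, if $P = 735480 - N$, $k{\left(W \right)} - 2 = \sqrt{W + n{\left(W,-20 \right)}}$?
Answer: $-1691096 + \sqrt{768010 + i \sqrt{1045}} \approx -1.6902 \cdot 10^{6} + 0.018444 i$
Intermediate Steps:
$k{\left(W \right)} = 2 + \sqrt{27 + W}$ ($k{\left(W \right)} = 2 + \sqrt{W + 27} = 2 + \sqrt{27 + W}$)
$P = 768008$ ($P = 735480 - -32528 = 735480 + 32528 = 768008$)
$D{\left(u \right)} = 2 u$
$\left(-1693890 + \sqrt{k{\left(-1072 \right)} + P}\right) + D{\left(1397 \right)} = \left(-1693890 + \sqrt{\left(2 + \sqrt{27 - 1072}\right) + 768008}\right) + 2 \cdot 1397 = \left(-1693890 + \sqrt{\left(2 + \sqrt{-1045}\right) + 768008}\right) + 2794 = \left(-1693890 + \sqrt{\left(2 + i \sqrt{1045}\right) + 768008}\right) + 2794 = \left(-1693890 + \sqrt{768010 + i \sqrt{1045}}\right) + 2794 = -1691096 + \sqrt{768010 + i \sqrt{1045}}$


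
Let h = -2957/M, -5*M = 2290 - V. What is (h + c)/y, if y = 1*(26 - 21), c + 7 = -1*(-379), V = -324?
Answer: 987193/13070 ≈ 75.531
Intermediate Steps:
c = 372 (c = -7 - 1*(-379) = -7 + 379 = 372)
M = -2614/5 (M = -(2290 - 1*(-324))/5 = -(2290 + 324)/5 = -⅕*2614 = -2614/5 ≈ -522.80)
h = 14785/2614 (h = -2957/(-2614/5) = -2957*(-5/2614) = 14785/2614 ≈ 5.6561)
y = 5 (y = 1*5 = 5)
(h + c)/y = (14785/2614 + 372)/5 = (987193/2614)*(⅕) = 987193/13070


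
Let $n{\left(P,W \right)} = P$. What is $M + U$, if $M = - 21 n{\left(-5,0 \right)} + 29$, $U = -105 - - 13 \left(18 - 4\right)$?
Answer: $211$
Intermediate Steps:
$U = 77$ ($U = -105 - \left(-13\right) 14 = -105 - -182 = -105 + 182 = 77$)
$M = 134$ ($M = \left(-21\right) \left(-5\right) + 29 = 105 + 29 = 134$)
$M + U = 134 + 77 = 211$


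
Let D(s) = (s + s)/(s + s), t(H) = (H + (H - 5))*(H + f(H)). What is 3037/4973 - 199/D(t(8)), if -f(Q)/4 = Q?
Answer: -986590/4973 ≈ -198.39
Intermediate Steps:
f(Q) = -4*Q
t(H) = -3*H*(-5 + 2*H) (t(H) = (H + (H - 5))*(H - 4*H) = (H + (-5 + H))*(-3*H) = (-5 + 2*H)*(-3*H) = -3*H*(-5 + 2*H))
D(s) = 1 (D(s) = (2*s)/((2*s)) = (2*s)*(1/(2*s)) = 1)
3037/4973 - 199/D(t(8)) = 3037/4973 - 199/1 = 3037*(1/4973) - 199*1 = 3037/4973 - 199 = -986590/4973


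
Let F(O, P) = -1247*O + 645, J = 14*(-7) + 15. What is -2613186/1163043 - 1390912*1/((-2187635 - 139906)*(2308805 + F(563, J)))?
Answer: -735471042499786/327333985877199 ≈ -2.2469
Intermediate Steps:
J = -83 (J = -98 + 15 = -83)
F(O, P) = 645 - 1247*O
-2613186/1163043 - 1390912*1/((-2187635 - 139906)*(2308805 + F(563, J))) = -2613186/1163043 - 1390912*1/((-2187635 - 139906)*(2308805 + (645 - 1247*563))) = -2613186*1/1163043 - 1390912*(-1/(2327541*(2308805 + (645 - 702061)))) = -290354/129227 - 1390912*(-1/(2327541*(2308805 - 701416))) = -290354/129227 - 1390912/((-2327541*1607389)) = -290354/129227 - 1390912/(-3741263800449) = -290354/129227 - 1390912*(-1/3741263800449) = -290354/129227 + 6592/17731108059 = -735471042499786/327333985877199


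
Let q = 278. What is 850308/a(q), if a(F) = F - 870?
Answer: -212577/148 ≈ -1436.3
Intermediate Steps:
a(F) = -870 + F
850308/a(q) = 850308/(-870 + 278) = 850308/(-592) = 850308*(-1/592) = -212577/148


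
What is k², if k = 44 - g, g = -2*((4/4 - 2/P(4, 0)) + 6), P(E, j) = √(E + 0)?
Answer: 3136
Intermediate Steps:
P(E, j) = √E
g = -12 (g = -2*((4/4 - 2/(√4)) + 6) = -2*((4*(¼) - 2/2) + 6) = -2*((1 - 2*½) + 6) = -2*((1 - 1) + 6) = -2*(0 + 6) = -2*6 = -12)
k = 56 (k = 44 - 1*(-12) = 44 + 12 = 56)
k² = 56² = 3136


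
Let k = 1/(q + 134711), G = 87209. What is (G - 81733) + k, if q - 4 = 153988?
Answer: 1580937629/288703 ≈ 5476.0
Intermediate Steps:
q = 153992 (q = 4 + 153988 = 153992)
k = 1/288703 (k = 1/(153992 + 134711) = 1/288703 ≈ 3.4638e-6)
(G - 81733) + k = (87209 - 81733) + 1/288703 = 5476 + 1/288703 = 1580937629/288703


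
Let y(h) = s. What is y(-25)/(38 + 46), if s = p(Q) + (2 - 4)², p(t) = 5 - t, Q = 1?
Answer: 2/21 ≈ 0.095238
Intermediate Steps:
s = 8 (s = (5 - 1*1) + (2 - 4)² = (5 - 1) + (-2)² = 4 + 4 = 8)
y(h) = 8
y(-25)/(38 + 46) = 8/(38 + 46) = 8/84 = 8*(1/84) = 2/21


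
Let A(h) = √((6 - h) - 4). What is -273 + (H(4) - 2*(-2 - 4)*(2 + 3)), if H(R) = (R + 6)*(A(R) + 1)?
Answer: -203 + 10*I*√2 ≈ -203.0 + 14.142*I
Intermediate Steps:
A(h) = √(2 - h)
H(R) = (1 + √(2 - R))*(6 + R) (H(R) = (R + 6)*(√(2 - R) + 1) = (6 + R)*(1 + √(2 - R)) = (1 + √(2 - R))*(6 + R))
-273 + (H(4) - 2*(-2 - 4)*(2 + 3)) = -273 + ((6 + 4 + 6*√(2 - 1*4) + 4*√(2 - 1*4)) - 2*(-2 - 4)*(2 + 3)) = -273 + ((6 + 4 + 6*√(2 - 4) + 4*√(2 - 4)) - (-12)*5) = -273 + ((6 + 4 + 6*√(-2) + 4*√(-2)) - 2*(-30)) = -273 + ((6 + 4 + 6*(I*√2) + 4*(I*√2)) + 60) = -273 + ((6 + 4 + 6*I*√2 + 4*I*√2) + 60) = -273 + ((10 + 10*I*√2) + 60) = -273 + (70 + 10*I*√2) = -203 + 10*I*√2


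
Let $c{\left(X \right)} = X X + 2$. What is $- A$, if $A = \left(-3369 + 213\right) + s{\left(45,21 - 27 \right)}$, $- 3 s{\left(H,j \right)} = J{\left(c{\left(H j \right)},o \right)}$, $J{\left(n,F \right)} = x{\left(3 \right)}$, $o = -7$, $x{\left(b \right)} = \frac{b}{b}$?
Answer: $\frac{9469}{3} \approx 3156.3$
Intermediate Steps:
$c{\left(X \right)} = 2 + X^{2}$ ($c{\left(X \right)} = X^{2} + 2 = 2 + X^{2}$)
$x{\left(b \right)} = 1$
$J{\left(n,F \right)} = 1$
$s{\left(H,j \right)} = - \frac{1}{3}$ ($s{\left(H,j \right)} = \left(- \frac{1}{3}\right) 1 = - \frac{1}{3}$)
$A = - \frac{9469}{3}$ ($A = \left(-3369 + 213\right) - \frac{1}{3} = -3156 - \frac{1}{3} = - \frac{9469}{3} \approx -3156.3$)
$- A = \left(-1\right) \left(- \frac{9469}{3}\right) = \frac{9469}{3}$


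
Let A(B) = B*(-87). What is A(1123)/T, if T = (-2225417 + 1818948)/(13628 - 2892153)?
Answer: -281234771025/406469 ≈ -6.9190e+5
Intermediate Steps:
A(B) = -87*B
T = 406469/2878525 (T = -406469/(-2878525) = -406469*(-1/2878525) = 406469/2878525 ≈ 0.14121)
A(1123)/T = (-87*1123)/(406469/2878525) = -97701*2878525/406469 = -281234771025/406469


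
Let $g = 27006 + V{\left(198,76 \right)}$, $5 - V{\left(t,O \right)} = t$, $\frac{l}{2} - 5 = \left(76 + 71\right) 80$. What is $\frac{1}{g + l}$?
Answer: $\frac{1}{50343} \approx 1.9864 \cdot 10^{-5}$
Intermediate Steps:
$l = 23530$ ($l = 10 + 2 \left(76 + 71\right) 80 = 10 + 2 \cdot 147 \cdot 80 = 10 + 2 \cdot 11760 = 10 + 23520 = 23530$)
$V{\left(t,O \right)} = 5 - t$
$g = 26813$ ($g = 27006 + \left(5 - 198\right) = 27006 - 193 = 26813$)
$\frac{1}{g + l} = \frac{1}{26813 + 23530} = \frac{1}{50343}$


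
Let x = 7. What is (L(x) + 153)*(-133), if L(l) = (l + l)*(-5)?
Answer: -11039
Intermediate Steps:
L(l) = -10*l (L(l) = (2*l)*(-5) = -10*l)
(L(x) + 153)*(-133) = (-10*7 + 153)*(-133) = (-70 + 153)*(-133) = 83*(-133) = -11039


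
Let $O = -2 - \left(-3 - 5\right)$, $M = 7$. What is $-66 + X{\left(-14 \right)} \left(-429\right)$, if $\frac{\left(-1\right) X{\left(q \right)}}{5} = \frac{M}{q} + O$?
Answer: $\frac{23463}{2} \approx 11732.0$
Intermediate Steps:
$O = 6$ ($O = -2 - \left(-3 - 5\right) = -2 - -8 = -2 + 8 = 6$)
$X{\left(q \right)} = -30 - \frac{35}{q}$ ($X{\left(q \right)} = - 5 \left(\frac{7}{q} + 6\right) = - 5 \left(6 + \frac{7}{q}\right) = -30 - \frac{35}{q}$)
$-66 + X{\left(-14 \right)} \left(-429\right) = -66 + \left(-30 - \frac{35}{-14}\right) \left(-429\right) = -66 + \left(-30 - - \frac{5}{2}\right) \left(-429\right) = -66 + \left(-30 + \frac{5}{2}\right) \left(-429\right) = -66 - - \frac{23595}{2} = -66 + \frac{23595}{2} = \frac{23463}{2}$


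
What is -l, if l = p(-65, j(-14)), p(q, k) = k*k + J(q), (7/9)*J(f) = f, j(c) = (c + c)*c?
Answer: -1075063/7 ≈ -1.5358e+5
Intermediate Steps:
j(c) = 2*c² (j(c) = (2*c)*c = 2*c²)
J(f) = 9*f/7
p(q, k) = k² + 9*q/7 (p(q, k) = k*k + 9*q/7 = k² + 9*q/7)
l = 1075063/7 (l = (2*(-14)²)² + (9/7)*(-65) = (2*196)² - 585/7 = 392² - 585/7 = 153664 - 585/7 = 1075063/7 ≈ 1.5358e+5)
-l = -1*1075063/7 = -1075063/7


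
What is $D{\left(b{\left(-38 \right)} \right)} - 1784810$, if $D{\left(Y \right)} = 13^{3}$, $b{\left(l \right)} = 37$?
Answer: $-1782613$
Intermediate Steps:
$D{\left(Y \right)} = 2197$
$D{\left(b{\left(-38 \right)} \right)} - 1784810 = 2197 - 1784810 = -1782613$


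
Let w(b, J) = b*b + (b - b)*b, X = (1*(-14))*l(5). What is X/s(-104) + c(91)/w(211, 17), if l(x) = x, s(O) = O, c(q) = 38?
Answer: 1560211/2315092 ≈ 0.67393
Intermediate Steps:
X = -70 (X = (1*(-14))*5 = -14*5 = -70)
w(b, J) = b² (w(b, J) = b² + 0*b = b² + 0 = b²)
X/s(-104) + c(91)/w(211, 17) = -70/(-104) + 38/(211²) = -70*(-1/104) + 38/44521 = 35/52 + 38*(1/44521) = 35/52 + 38/44521 = 1560211/2315092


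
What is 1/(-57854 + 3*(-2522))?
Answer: -1/65420 ≈ -1.5286e-5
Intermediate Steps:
1/(-57854 + 3*(-2522)) = 1/(-57854 - 7566) = 1/(-65420) = -1/65420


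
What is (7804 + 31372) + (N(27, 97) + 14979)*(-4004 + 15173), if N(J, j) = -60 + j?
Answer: 167752880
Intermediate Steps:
(7804 + 31372) + (N(27, 97) + 14979)*(-4004 + 15173) = (7804 + 31372) + ((-60 + 97) + 14979)*(-4004 + 15173) = 39176 + (37 + 14979)*11169 = 39176 + 15016*11169 = 39176 + 167713704 = 167752880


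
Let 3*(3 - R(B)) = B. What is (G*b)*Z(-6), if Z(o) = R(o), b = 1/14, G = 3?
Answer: 15/14 ≈ 1.0714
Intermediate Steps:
R(B) = 3 - B/3
b = 1/14 ≈ 0.071429
Z(o) = 3 - o/3
(G*b)*Z(-6) = (3*(1/14))*(3 - ⅓*(-6)) = 3*(3 + 2)/14 = (3/14)*5 = 15/14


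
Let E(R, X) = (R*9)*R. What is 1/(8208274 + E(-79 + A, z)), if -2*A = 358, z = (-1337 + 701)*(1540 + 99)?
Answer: 1/8807350 ≈ 1.1354e-7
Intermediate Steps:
z = -1042404 (z = -636*1639 = -1042404)
A = -179 (A = -½*358 = -179)
E(R, X) = 9*R² (E(R, X) = (9*R)*R = 9*R²)
1/(8208274 + E(-79 + A, z)) = 1/(8208274 + 9*(-79 - 179)²) = 1/(8208274 + 9*(-258)²) = 1/(8208274 + 9*66564) = 1/(8208274 + 599076) = 1/8807350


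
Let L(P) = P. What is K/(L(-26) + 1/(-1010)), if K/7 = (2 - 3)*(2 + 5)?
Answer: 49490/26261 ≈ 1.8845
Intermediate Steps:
K = -49 (K = 7*((2 - 3)*(2 + 5)) = 7*(-1*7) = 7*(-7) = -49)
K/(L(-26) + 1/(-1010)) = -49/(-26 + 1/(-1010)) = -49/(-26 - 1/1010) = -49/(-26261/1010) = -1010/26261*(-49) = 49490/26261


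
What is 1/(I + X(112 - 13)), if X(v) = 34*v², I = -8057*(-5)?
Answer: 1/373519 ≈ 2.6772e-6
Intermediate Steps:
I = 40285
1/(I + X(112 - 13)) = 1/(40285 + 34*(112 - 13)²) = 1/(40285 + 34*99²) = 1/(40285 + 34*9801) = 1/(40285 + 333234) = 1/373519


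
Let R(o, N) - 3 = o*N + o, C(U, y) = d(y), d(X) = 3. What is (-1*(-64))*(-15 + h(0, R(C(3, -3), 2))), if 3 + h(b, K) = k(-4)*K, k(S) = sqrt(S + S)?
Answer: -1152 + 1536*I*sqrt(2) ≈ -1152.0 + 2172.2*I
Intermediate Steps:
k(S) = sqrt(2)*sqrt(S) (k(S) = sqrt(2*S) = sqrt(2)*sqrt(S))
C(U, y) = 3
R(o, N) = 3 + o + N*o (R(o, N) = 3 + (o*N + o) = 3 + (N*o + o) = 3 + (o + N*o) = 3 + o + N*o)
h(b, K) = -3 + 2*I*K*sqrt(2) (h(b, K) = -3 + (sqrt(2)*sqrt(-4))*K = -3 + (sqrt(2)*(2*I))*K = -3 + (2*I*sqrt(2))*K = -3 + 2*I*K*sqrt(2))
(-1*(-64))*(-15 + h(0, R(C(3, -3), 2))) = (-1*(-64))*(-15 + (-3 + 2*I*(3 + 3 + 2*3)*sqrt(2))) = 64*(-15 + (-3 + 2*I*(3 + 3 + 6)*sqrt(2))) = 64*(-15 + (-3 + 2*I*12*sqrt(2))) = 64*(-15 + (-3 + 24*I*sqrt(2))) = 64*(-18 + 24*I*sqrt(2)) = -1152 + 1536*I*sqrt(2)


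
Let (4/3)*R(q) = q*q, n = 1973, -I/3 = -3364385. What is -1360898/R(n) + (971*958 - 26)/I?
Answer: -14693353896952/39289917169995 ≈ -0.37397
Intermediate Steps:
I = 10093155 (I = -3*(-3364385) = 10093155)
R(q) = 3*q²/4 (R(q) = 3*(q*q)/4 = 3*q²/4)
-1360898/R(n) + (971*958 - 26)/I = -1360898/((¾)*1973²) + (971*958 - 26)/10093155 = -1360898/((¾)*3892729) + (930218 - 26)*(1/10093155) = -1360898/11678187/4 + 930192*(1/10093155) = -1360898*4/11678187 + 310064/3364385 = -5443592/11678187 + 310064/3364385 = -14693353896952/39289917169995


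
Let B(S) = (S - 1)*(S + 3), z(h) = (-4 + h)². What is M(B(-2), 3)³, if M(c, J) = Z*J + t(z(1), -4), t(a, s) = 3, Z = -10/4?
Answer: -729/8 ≈ -91.125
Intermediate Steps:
Z = -5/2 (Z = -10*¼ = -5/2 ≈ -2.5000)
B(S) = (-1 + S)*(3 + S)
M(c, J) = 3 - 5*J/2 (M(c, J) = -5*J/2 + 3 = 3 - 5*J/2)
M(B(-2), 3)³ = (3 - 5/2*3)³ = (3 - 15/2)³ = (-9/2)³ = -729/8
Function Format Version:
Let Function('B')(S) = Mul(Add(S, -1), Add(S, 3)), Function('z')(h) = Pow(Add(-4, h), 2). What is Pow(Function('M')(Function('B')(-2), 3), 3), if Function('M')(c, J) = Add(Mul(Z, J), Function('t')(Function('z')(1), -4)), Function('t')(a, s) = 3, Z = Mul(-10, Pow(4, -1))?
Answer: Rational(-729, 8) ≈ -91.125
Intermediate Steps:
Z = Rational(-5, 2) (Z = Mul(-10, Rational(1, 4)) = Rational(-5, 2) ≈ -2.5000)
Function('B')(S) = Mul(Add(-1, S), Add(3, S))
Function('M')(c, J) = Add(3, Mul(Rational(-5, 2), J)) (Function('M')(c, J) = Add(Mul(Rational(-5, 2), J), 3) = Add(3, Mul(Rational(-5, 2), J)))
Pow(Function('M')(Function('B')(-2), 3), 3) = Pow(Add(3, Mul(Rational(-5, 2), 3)), 3) = Pow(Add(3, Rational(-15, 2)), 3) = Pow(Rational(-9, 2), 3) = Rational(-729, 8)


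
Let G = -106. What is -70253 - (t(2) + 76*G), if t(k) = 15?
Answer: -62212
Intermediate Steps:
-70253 - (t(2) + 76*G) = -70253 - (15 + 76*(-106)) = -70253 - (15 - 8056) = -70253 - 1*(-8041) = -70253 + 8041 = -62212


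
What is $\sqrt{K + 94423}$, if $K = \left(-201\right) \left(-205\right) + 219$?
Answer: $\sqrt{135847} \approx 368.57$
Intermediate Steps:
$K = 41424$ ($K = 41205 + 219 = 41424$)
$\sqrt{K + 94423} = \sqrt{41424 + 94423} = \sqrt{135847}$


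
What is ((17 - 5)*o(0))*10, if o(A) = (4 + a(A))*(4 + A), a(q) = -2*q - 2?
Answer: 960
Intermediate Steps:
a(q) = -2 - 2*q
o(A) = (2 - 2*A)*(4 + A) (o(A) = (4 + (-2 - 2*A))*(4 + A) = (2 - 2*A)*(4 + A))
((17 - 5)*o(0))*10 = ((17 - 5)*(8 - 6*0 - 2*0**2))*10 = (12*(8 + 0 - 2*0))*10 = (12*(8 + 0 + 0))*10 = (12*8)*10 = 96*10 = 960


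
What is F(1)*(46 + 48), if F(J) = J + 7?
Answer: 752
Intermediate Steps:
F(J) = 7 + J
F(1)*(46 + 48) = (7 + 1)*(46 + 48) = 8*94 = 752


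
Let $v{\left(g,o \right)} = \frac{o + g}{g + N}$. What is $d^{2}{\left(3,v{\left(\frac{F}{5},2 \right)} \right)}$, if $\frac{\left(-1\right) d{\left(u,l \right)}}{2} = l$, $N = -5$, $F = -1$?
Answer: $\frac{81}{169} \approx 0.47929$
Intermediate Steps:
$v{\left(g,o \right)} = \frac{g + o}{-5 + g}$ ($v{\left(g,o \right)} = \frac{o + g}{g - 5} = \frac{g + o}{-5 + g}$)
$d{\left(u,l \right)} = - 2 l$
$d^{2}{\left(3,v{\left(\frac{F}{5},2 \right)} \right)} = \left(- 2 \frac{- \frac{1}{5} + 2}{-5 - \frac{1}{5}}\right)^{2} = \left(- 2 \frac{1}{- \frac{26}{5}} \cdot \frac{9}{5}\right)^{2} = \left(- 2 \left(\left(- \frac{5}{26}\right) \frac{9}{5}\right)\right)^{2} = \left(\left(-2\right) \left(- \frac{9}{26}\right)\right)^{2} = \left(\frac{9}{13}\right)^{2} = \frac{81}{169}$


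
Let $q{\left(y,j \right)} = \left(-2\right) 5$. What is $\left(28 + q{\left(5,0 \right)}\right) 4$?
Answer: $72$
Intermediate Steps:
$q{\left(y,j \right)} = -10$
$\left(28 + q{\left(5,0 \right)}\right) 4 = \left(28 - 10\right) 4 = 18 \cdot 4 = 72$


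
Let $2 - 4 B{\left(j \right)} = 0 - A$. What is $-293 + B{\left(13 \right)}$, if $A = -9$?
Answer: $- \frac{1179}{4} \approx -294.75$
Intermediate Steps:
$B{\left(j \right)} = - \frac{7}{4}$ ($B{\left(j \right)} = \frac{1}{2} - \frac{0 - -9}{4} = \frac{1}{2} - \frac{0 + 9}{4} = \frac{1}{2} - \frac{9}{4} = - \frac{7}{4}$)
$-293 + B{\left(13 \right)} = -293 - \frac{7}{4} = - \frac{1179}{4}$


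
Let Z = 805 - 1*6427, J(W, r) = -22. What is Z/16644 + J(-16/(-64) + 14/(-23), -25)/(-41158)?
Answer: -19252009/57086146 ≈ -0.33724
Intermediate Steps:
Z = -5622 (Z = 805 - 6427 = -5622)
Z/16644 + J(-16/(-64) + 14/(-23), -25)/(-41158) = -5622/16644 - 22/(-41158) = -5622*1/16644 - 22*(-1/41158) = -937/2774 + 11/20579 = -19252009/57086146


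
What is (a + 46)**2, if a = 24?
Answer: 4900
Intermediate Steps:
(a + 46)**2 = (24 + 46)**2 = 70**2 = 4900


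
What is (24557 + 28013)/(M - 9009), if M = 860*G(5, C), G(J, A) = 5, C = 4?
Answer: -52570/4709 ≈ -11.164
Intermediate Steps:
M = 4300 (M = 860*5 = 4300)
(24557 + 28013)/(M - 9009) = (24557 + 28013)/(4300 - 9009) = 52570/(-4709) = 52570*(-1/4709) = -52570/4709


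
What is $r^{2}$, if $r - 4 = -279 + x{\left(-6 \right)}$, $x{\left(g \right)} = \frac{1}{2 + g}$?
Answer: $\frac{1212201}{16} \approx 75763.0$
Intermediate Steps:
$r = - \frac{1101}{4}$ ($r = 4 - \left(279 - \frac{1}{2 - 6}\right) = 4 - \left(279 - \frac{1}{-4}\right) = 4 - \frac{1117}{4} = - \frac{1101}{4} \approx -275.25$)
$r^{2} = \left(- \frac{1101}{4}\right)^{2} = \frac{1212201}{16}$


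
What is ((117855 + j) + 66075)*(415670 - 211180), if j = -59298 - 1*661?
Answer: 25350829790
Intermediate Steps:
j = -59959 (j = -59298 - 661 = -59959)
((117855 + j) + 66075)*(415670 - 211180) = ((117855 - 59959) + 66075)*(415670 - 211180) = (57896 + 66075)*204490 = 123971*204490 = 25350829790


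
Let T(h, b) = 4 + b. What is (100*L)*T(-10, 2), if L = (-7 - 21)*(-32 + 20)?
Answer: 201600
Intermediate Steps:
L = 336 (L = -28*(-12) = 336)
(100*L)*T(-10, 2) = (100*336)*(4 + 2) = 33600*6 = 201600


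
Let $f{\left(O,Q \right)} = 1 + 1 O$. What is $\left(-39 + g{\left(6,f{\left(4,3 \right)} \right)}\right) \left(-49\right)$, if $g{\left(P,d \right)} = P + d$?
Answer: $1372$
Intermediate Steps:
$f{\left(O,Q \right)} = 1 + O$
$\left(-39 + g{\left(6,f{\left(4,3 \right)} \right)}\right) \left(-49\right) = \left(-39 + \left(6 + \left(1 + 4\right)\right)\right) \left(-49\right) = \left(-39 + \left(6 + 5\right)\right) \left(-49\right) = \left(-39 + 11\right) \left(-49\right) = \left(-28\right) \left(-49\right) = 1372$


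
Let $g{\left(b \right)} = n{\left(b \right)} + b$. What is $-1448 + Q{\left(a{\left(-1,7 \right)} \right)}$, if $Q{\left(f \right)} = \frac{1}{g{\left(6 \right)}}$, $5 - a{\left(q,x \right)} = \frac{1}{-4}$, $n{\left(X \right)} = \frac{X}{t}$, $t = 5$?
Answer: $- \frac{52123}{36} \approx -1447.9$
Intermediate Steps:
$n{\left(X \right)} = \frac{X}{5}$
$g{\left(b \right)} = \frac{6 b}{5}$ ($g{\left(b \right)} = \frac{b}{5} + b = \frac{6 b}{5}$)
$a{\left(q,x \right)} = \frac{21}{4}$ ($a{\left(q,x \right)} = 5 - \frac{1}{-4} = 5 - - \frac{1}{4} = 5 + \frac{1}{4} = \frac{21}{4}$)
$Q{\left(f \right)} = \frac{5}{36}$ ($Q{\left(f \right)} = \frac{1}{\frac{6}{5} \cdot 6} = \frac{1}{\frac{36}{5}} = \frac{5}{36}$)
$-1448 + Q{\left(a{\left(-1,7 \right)} \right)} = -1448 + \frac{5}{36} = - \frac{52123}{36}$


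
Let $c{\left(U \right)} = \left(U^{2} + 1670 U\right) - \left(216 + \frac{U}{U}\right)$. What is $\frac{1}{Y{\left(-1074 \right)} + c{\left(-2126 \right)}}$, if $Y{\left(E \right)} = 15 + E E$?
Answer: $\frac{1}{2122730} \approx 4.7109 \cdot 10^{-7}$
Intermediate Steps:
$c{\left(U \right)} = -217 + U^{2} + 1670 U$ ($c{\left(U \right)} = \left(U^{2} + 1670 U\right) - 217 = -217 + U^{2} + 1670 U$)
$Y{\left(E \right)} = 15 + E^{2}$
$\frac{1}{Y{\left(-1074 \right)} + c{\left(-2126 \right)}} = \frac{1}{\left(15 + \left(-1074\right)^{2}\right) + \left(-217 + \left(-2126\right)^{2} + 1670 \left(-2126\right)\right)} = \frac{1}{\left(15 + 1153476\right) - -969239} = \frac{1}{1153491 + 969239} = \frac{1}{2122730}$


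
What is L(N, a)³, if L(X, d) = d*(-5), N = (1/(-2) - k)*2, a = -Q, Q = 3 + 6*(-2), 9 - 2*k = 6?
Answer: -91125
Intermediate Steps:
k = 3/2 (k = 9/2 - ½*6 = 9/2 - 3 = 3/2 ≈ 1.5000)
Q = -9 (Q = 3 - 12 = -9)
a = 9 (a = -1*(-9) = 9)
N = -4 (N = (1/(-2) - 1*3/2)*2 = (-½ - 3/2)*2 = -2*2 = -4)
L(X, d) = -5*d
L(N, a)³ = (-5*9)³ = (-45)³ = -91125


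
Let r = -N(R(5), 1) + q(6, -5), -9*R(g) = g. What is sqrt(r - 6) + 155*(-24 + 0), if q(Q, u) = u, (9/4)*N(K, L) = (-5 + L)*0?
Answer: -3720 + I*sqrt(11) ≈ -3720.0 + 3.3166*I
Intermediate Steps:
R(g) = -g/9
N(K, L) = 0 (N(K, L) = 4*((-5 + L)*0)/9 = (4/9)*0 = 0)
r = -5 (r = -1*0 - 5 = 0 - 5 = -5)
sqrt(r - 6) + 155*(-24 + 0) = sqrt(-5 - 6) + 155*(-24 + 0) = sqrt(-11) + 155*(-24) = I*sqrt(11) - 3720 = -3720 + I*sqrt(11)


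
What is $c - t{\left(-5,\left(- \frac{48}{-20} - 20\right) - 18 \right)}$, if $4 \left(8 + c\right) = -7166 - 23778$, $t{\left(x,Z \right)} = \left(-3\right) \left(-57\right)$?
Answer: $-7915$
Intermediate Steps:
$t{\left(x,Z \right)} = 171$
$c = -7744$ ($c = -8 + \frac{-7166 - 23778}{4} = -8 + \frac{1}{4} \left(-30944\right) = -8 - 7736 = -7744$)
$c - t{\left(-5,\left(- \frac{48}{-20} - 20\right) - 18 \right)} = -7744 - 171 = -7915$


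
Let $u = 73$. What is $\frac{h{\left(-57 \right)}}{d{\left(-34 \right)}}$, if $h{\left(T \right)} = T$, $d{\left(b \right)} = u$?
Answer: $- \frac{57}{73} \approx -0.78082$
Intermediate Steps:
$d{\left(b \right)} = 73$
$\frac{h{\left(-57 \right)}}{d{\left(-34 \right)}} = - \frac{57}{73}$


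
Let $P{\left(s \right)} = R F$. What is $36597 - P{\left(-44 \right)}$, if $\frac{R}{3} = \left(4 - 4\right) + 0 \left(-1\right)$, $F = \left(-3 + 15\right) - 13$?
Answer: $36597$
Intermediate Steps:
$F = -1$ ($F = 12 - 13 = -1$)
$R = 0$ ($R = 3 \left(\left(4 - 4\right) + 0 \left(-1\right)\right) = 3 \left(\left(4 - 4\right) + 0\right) = 3 \left(0 + 0\right) = 3 \cdot 0 = 0$)
$P{\left(s \right)} = 0$ ($P{\left(s \right)} = 0 \left(-1\right) = 0$)
$36597 - P{\left(-44 \right)} = 36597 - 0 = 36597 + 0 = 36597$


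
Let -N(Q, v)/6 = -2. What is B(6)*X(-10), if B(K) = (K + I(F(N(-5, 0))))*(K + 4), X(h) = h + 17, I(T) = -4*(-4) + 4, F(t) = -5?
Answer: 1820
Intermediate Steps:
N(Q, v) = 12 (N(Q, v) = -6*(-2) = 12)
I(T) = 20 (I(T) = 16 + 4 = 20)
X(h) = 17 + h
B(K) = (4 + K)*(20 + K) (B(K) = (K + 20)*(K + 4) = (20 + K)*(4 + K) = (4 + K)*(20 + K))
B(6)*X(-10) = (80 + 6² + 24*6)*(17 - 10) = (80 + 36 + 144)*7 = 260*7 = 1820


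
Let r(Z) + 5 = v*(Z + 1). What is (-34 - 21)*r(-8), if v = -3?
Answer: -880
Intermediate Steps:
r(Z) = -8 - 3*Z (r(Z) = -5 - 3*(Z + 1) = -5 - 3*(1 + Z) = -5 + (-3 - 3*Z) = -8 - 3*Z)
(-34 - 21)*r(-8) = (-34 - 21)*(-8 - 3*(-8)) = -55*(-8 + 24) = -55*16 = -880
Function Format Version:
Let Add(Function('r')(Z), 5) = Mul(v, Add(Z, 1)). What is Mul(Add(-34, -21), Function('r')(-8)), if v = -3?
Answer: -880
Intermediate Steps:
Function('r')(Z) = Add(-8, Mul(-3, Z)) (Function('r')(Z) = Add(-5, Mul(-3, Add(Z, 1))) = Add(-5, Mul(-3, Add(1, Z))) = Add(-5, Add(-3, Mul(-3, Z))) = Add(-8, Mul(-3, Z)))
Mul(Add(-34, -21), Function('r')(-8)) = Mul(Add(-34, -21), Add(-8, Mul(-3, -8))) = Mul(-55, Add(-8, 24)) = Mul(-55, 16) = -880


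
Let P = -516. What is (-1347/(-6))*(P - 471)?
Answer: -443163/2 ≈ -2.2158e+5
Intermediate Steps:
(-1347/(-6))*(P - 471) = (-1347/(-6))*(-516 - 471) = -1347*(-⅙)*(-987) = (449/2)*(-987) = -443163/2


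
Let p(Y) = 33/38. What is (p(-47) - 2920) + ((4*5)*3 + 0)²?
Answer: 25873/38 ≈ 680.87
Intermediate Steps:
p(Y) = 33/38 (p(Y) = 33*(1/38) = 33/38)
(p(-47) - 2920) + ((4*5)*3 + 0)² = (33/38 - 2920) + ((4*5)*3 + 0)² = -110927/38 + (20*3 + 0)² = -110927/38 + (60 + 0)² = -110927/38 + 60² = -110927/38 + 3600 = 25873/38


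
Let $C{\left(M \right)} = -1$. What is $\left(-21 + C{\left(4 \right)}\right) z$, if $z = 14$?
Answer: $-308$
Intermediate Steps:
$\left(-21 + C{\left(4 \right)}\right) z = \left(-21 - 1\right) 14 = \left(-22\right) 14 = -308$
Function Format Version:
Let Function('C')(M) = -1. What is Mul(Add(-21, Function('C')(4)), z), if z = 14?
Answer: -308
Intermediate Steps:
Mul(Add(-21, Function('C')(4)), z) = Mul(Add(-21, -1), 14) = Mul(-22, 14) = -308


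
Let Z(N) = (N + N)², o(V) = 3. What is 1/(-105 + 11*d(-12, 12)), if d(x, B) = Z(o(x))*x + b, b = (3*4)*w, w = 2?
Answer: -1/4593 ≈ -0.00021772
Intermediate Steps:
Z(N) = 4*N² (Z(N) = (2*N)² = 4*N²)
b = 24 (b = (3*4)*2 = 12*2 = 24)
d(x, B) = 24 + 36*x (d(x, B) = (4*3²)*x + 24 = (4*9)*x + 24 = 36*x + 24 = 24 + 36*x)
1/(-105 + 11*d(-12, 12)) = 1/(-105 + 11*(24 + 36*(-12))) = 1/(-105 + 11*(24 - 432)) = 1/(-105 + 11*(-408)) = 1/(-105 - 4488) = 1/(-4593) = -1/4593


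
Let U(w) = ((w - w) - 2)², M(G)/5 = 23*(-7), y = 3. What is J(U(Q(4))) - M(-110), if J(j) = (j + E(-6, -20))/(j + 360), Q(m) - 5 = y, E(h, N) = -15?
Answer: 293009/364 ≈ 804.97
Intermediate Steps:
Q(m) = 8 (Q(m) = 5 + 3 = 8)
M(G) = -805 (M(G) = 5*(23*(-7)) = 5*(-161) = -805)
U(w) = 4 (U(w) = (0 - 2)² = (-2)² = 4)
J(j) = (-15 + j)/(360 + j) (J(j) = (j - 15)/(j + 360) = (-15 + j)/(360 + j))
J(U(Q(4))) - M(-110) = (-15 + 4)/(360 + 4) - 1*(-805) = -11/364 + 805 = 293009/364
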